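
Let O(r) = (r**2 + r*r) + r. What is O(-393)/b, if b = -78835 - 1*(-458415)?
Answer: 61701/75916 ≈ 0.81275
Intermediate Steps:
O(r) = r + 2*r**2 (O(r) = (r**2 + r**2) + r = 2*r**2 + r = r + 2*r**2)
b = 379580 (b = -78835 + 458415 = 379580)
O(-393)/b = -393*(1 + 2*(-393))/379580 = -393*(1 - 786)*(1/379580) = -393*(-785)*(1/379580) = 308505*(1/379580) = 61701/75916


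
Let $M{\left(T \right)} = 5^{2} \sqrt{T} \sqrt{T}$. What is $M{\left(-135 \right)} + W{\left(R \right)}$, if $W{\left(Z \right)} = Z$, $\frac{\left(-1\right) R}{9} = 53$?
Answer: $-3852$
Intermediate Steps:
$R = -477$ ($R = \left(-9\right) 53 = -477$)
$M{\left(T \right)} = 25 T$ ($M{\left(T \right)} = 25 \sqrt{T} \sqrt{T} = 25 T$)
$M{\left(-135 \right)} + W{\left(R \right)} = 25 \left(-135\right) - 477 = -3375 - 477 = -3852$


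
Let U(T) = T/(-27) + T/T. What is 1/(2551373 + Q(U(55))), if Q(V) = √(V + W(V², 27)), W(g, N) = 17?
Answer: 68887071/175756612998052 - 3*√1293/175756612998052 ≈ 3.9195e-7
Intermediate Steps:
U(T) = 1 - T/27 (U(T) = T*(-1/27) + 1 = -T/27 + 1 = 1 - T/27)
Q(V) = √(17 + V) (Q(V) = √(V + 17) = √(17 + V))
1/(2551373 + Q(U(55))) = 1/(2551373 + √(17 + (1 - 1/27*55))) = 1/(2551373 + √(17 + (1 - 55/27))) = 1/(2551373 + √(17 - 28/27)) = 1/(2551373 + √(431/27)) = 1/(2551373 + √1293/9)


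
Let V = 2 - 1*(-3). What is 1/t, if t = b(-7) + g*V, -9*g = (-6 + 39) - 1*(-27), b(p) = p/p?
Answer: -3/97 ≈ -0.030928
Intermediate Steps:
V = 5 (V = 2 + 3 = 5)
b(p) = 1
g = -20/3 (g = -((-6 + 39) - 1*(-27))/9 = -(33 + 27)/9 = -⅑*60 = -20/3 ≈ -6.6667)
t = -97/3 (t = 1 - 20/3*5 = 1 - 100/3 = -97/3 ≈ -32.333)
1/t = 1/(-97/3) = -3/97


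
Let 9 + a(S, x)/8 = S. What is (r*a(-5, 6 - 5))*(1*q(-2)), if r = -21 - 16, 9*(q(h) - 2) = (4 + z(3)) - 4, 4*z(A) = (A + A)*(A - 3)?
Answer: 8288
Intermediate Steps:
a(S, x) = -72 + 8*S
z(A) = A*(-3 + A)/2 (z(A) = ((A + A)*(A - 3))/4 = ((2*A)*(-3 + A))/4 = (2*A*(-3 + A))/4 = A*(-3 + A)/2)
q(h) = 2 (q(h) = 2 + ((4 + (½)*3*(-3 + 3)) - 4)/9 = 2 + ((4 + (½)*3*0) - 4)/9 = 2 + ((4 + 0) - 4)/9 = 2 + (4 - 4)/9 = 2 + (⅑)*0 = 2 + 0 = 2)
r = -37
(r*a(-5, 6 - 5))*(1*q(-2)) = (-37*(-72 + 8*(-5)))*(1*2) = -37*(-72 - 40)*2 = -37*(-112)*2 = 4144*2 = 8288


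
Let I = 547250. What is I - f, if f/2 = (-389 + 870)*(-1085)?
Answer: 1591020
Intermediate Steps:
f = -1043770 (f = 2*((-389 + 870)*(-1085)) = 2*(481*(-1085)) = 2*(-521885) = -1043770)
I - f = 547250 - 1*(-1043770) = 547250 + 1043770 = 1591020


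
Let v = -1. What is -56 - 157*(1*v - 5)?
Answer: 886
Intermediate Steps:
-56 - 157*(1*v - 5) = -56 - 157*(1*(-1) - 5) = -56 - 157*(-1 - 5) = -56 - 157*(-6) = -56 + 942 = 886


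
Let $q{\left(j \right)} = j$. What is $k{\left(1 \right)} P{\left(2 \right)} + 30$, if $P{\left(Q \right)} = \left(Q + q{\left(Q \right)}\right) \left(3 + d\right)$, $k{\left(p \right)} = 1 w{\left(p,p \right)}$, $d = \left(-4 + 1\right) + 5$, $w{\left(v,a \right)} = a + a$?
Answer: $70$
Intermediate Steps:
$w{\left(v,a \right)} = 2 a$
$d = 2$ ($d = -3 + 5 = 2$)
$k{\left(p \right)} = 2 p$ ($k{\left(p \right)} = 1 \cdot 2 p = 2 p$)
$P{\left(Q \right)} = 10 Q$ ($P{\left(Q \right)} = \left(Q + Q\right) \left(3 + 2\right) = 2 Q 5 = 10 Q$)
$k{\left(1 \right)} P{\left(2 \right)} + 30 = 2 \cdot 1 \cdot 10 \cdot 2 + 30 = 2 \cdot 20 + 30 = 40 + 30 = 70$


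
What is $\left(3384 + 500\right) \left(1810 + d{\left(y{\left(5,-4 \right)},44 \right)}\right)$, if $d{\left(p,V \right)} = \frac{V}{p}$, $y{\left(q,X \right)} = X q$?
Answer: $\frac{35107476}{5} \approx 7.0215 \cdot 10^{6}$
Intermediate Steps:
$\left(3384 + 500\right) \left(1810 + d{\left(y{\left(5,-4 \right)},44 \right)}\right) = \left(3384 + 500\right) \left(1810 + \frac{44}{\left(-4\right) 5}\right) = 3884 \left(1810 + \frac{44}{-20}\right) = 3884 \left(1810 + 44 \left(- \frac{1}{20}\right)\right) = 3884 \left(1810 - \frac{11}{5}\right) = 3884 \cdot \frac{9039}{5} = \frac{35107476}{5}$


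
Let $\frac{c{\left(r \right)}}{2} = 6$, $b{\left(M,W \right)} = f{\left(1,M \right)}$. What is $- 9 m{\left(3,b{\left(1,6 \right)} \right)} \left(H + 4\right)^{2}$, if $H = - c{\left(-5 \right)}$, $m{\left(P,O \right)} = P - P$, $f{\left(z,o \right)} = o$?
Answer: $0$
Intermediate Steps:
$b{\left(M,W \right)} = M$
$m{\left(P,O \right)} = 0$
$c{\left(r \right)} = 12$ ($c{\left(r \right)} = 2 \cdot 6 = 12$)
$H = -12$ ($H = \left(-1\right) 12 = -12$)
$- 9 m{\left(3,b{\left(1,6 \right)} \right)} \left(H + 4\right)^{2} = \left(-9\right) 0 \left(-12 + 4\right)^{2} = 0 \left(-8\right)^{2} = 0 \cdot 64 = 0$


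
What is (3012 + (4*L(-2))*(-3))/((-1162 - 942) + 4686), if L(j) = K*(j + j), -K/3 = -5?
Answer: 1866/1291 ≈ 1.4454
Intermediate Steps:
K = 15 (K = -3*(-5) = 15)
L(j) = 30*j (L(j) = 15*(j + j) = 15*(2*j) = 30*j)
(3012 + (4*L(-2))*(-3))/((-1162 - 942) + 4686) = (3012 + (4*(30*(-2)))*(-3))/((-1162 - 942) + 4686) = (3012 + (4*(-60))*(-3))/(-2104 + 4686) = (3012 - 240*(-3))/2582 = (3012 + 720)*(1/2582) = 3732*(1/2582) = 1866/1291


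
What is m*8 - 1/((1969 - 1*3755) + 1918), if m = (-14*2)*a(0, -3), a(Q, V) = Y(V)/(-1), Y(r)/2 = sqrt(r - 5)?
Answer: -1/132 + 896*I*sqrt(2) ≈ -0.0075758 + 1267.1*I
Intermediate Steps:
Y(r) = 2*sqrt(-5 + r) (Y(r) = 2*sqrt(r - 5) = 2*sqrt(-5 + r))
a(Q, V) = -2*sqrt(-5 + V) (a(Q, V) = (2*sqrt(-5 + V))/(-1) = (2*sqrt(-5 + V))*(-1) = -2*sqrt(-5 + V))
m = 112*I*sqrt(2) (m = (-14*2)*(-2*sqrt(-5 - 3)) = -(-56)*sqrt(-8) = -(-56)*2*I*sqrt(2) = -(-112)*I*sqrt(2) = 112*I*sqrt(2) ≈ 158.39*I)
m*8 - 1/((1969 - 1*3755) + 1918) = (112*I*sqrt(2))*8 - 1/((1969 - 1*3755) + 1918) = 896*I*sqrt(2) - 1/((1969 - 3755) + 1918) = 896*I*sqrt(2) - 1/(-1786 + 1918) = 896*I*sqrt(2) - 1/132 = -1/132 + 896*I*sqrt(2)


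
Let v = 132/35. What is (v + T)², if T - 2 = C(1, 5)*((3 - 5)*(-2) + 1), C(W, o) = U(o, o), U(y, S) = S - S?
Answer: 40804/1225 ≈ 33.309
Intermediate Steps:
U(y, S) = 0
C(W, o) = 0
v = 132/35 (v = 132*(1/35) = 132/35 ≈ 3.7714)
T = 2 (T = 2 + 0*((3 - 5)*(-2) + 1) = 2 + 0*(-2*(-2) + 1) = 2 + 0*(4 + 1) = 2 + 0*5 = 2 + 0 = 2)
(v + T)² = (132/35 + 2)² = (202/35)² = 40804/1225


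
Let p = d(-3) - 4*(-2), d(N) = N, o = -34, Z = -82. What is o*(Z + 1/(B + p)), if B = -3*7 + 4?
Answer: 16745/6 ≈ 2790.8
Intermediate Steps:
B = -17 (B = -21 + 4 = -17)
p = 5 (p = -3 - 4*(-2) = -3 + 8 = 5)
o*(Z + 1/(B + p)) = -34*(-82 + 1/(-17 + 5)) = -34*(-82 + 1/(-12)) = -34*(-82 - 1/12) = -34*(-985/12) = 16745/6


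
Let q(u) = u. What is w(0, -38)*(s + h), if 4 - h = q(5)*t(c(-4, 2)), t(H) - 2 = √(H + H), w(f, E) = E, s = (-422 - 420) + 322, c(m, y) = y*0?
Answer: 19988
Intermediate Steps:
c(m, y) = 0
s = -520 (s = -842 + 322 = -520)
t(H) = 2 + √2*√H (t(H) = 2 + √(H + H) = 2 + √(2*H) = 2 + √2*√H)
h = -6 (h = 4 - 5*(2 + √2*√0) = 4 - 5*(2 + √2*0) = 4 - 5*(2 + 0) = 4 - 5*2 = 4 - 1*10 = 4 - 10 = -6)
w(0, -38)*(s + h) = -38*(-520 - 6) = -38*(-526) = 19988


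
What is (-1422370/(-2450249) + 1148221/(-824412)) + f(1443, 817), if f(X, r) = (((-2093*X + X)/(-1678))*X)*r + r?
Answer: 3594521583253375375707857/1694792315335332 ≈ 2.1209e+9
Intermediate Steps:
f(X, r) = r + 1046*r*X²/839 (f(X, r) = ((-2092*X*(-1/1678))*X)*r + r = ((1046*X/839)*X)*r + r = (1046*X²/839)*r + r = 1046*r*X²/839 + r = r + 1046*r*X²/839)
(-1422370/(-2450249) + 1148221/(-824412)) + f(1443, 817) = (-1422370/(-2450249) + 1148221/(-824412)) + (1/839)*817*(839 + 1046*1443²) = (-1422370*(-1/2450249) + 1148221*(-1/824412)) + (1/839)*817*(839 + 1046*2082249) = (1422370/2450249 - 1148221/824412) + (1/839)*817*(839 + 2178032454) = -1640808460589/2020014678588 + (1/839)*817*2178033293 = -1640808460589/2020014678588 + 1779453200381/839 = 3594521583253375375707857/1694792315335332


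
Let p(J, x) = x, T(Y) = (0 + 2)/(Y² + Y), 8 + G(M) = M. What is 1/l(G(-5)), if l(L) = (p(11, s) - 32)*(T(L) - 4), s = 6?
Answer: 3/311 ≈ 0.0096463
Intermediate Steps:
G(M) = -8 + M
T(Y) = 2/(Y + Y²)
l(L) = 104 - 52/(L*(1 + L)) (l(L) = (6 - 32)*(2/(L*(1 + L)) - 4) = -26*(-4 + 2/(L*(1 + L))) = 104 - 52/(L*(1 + L)))
1/l(G(-5)) = 1/(52*(-1 + 2*(-8 - 5)*(1 + (-8 - 5)))/((-8 - 5)*(1 + (-8 - 5)))) = 1/(52*(-1 + 2*(-13)*(1 - 13))/(-13*(1 - 13))) = 1/(52*(-1/13)*(-1 + 2*(-13)*(-12))/(-12)) = 1/(52*(-1/13)*(-1/12)*(-1 + 312)) = 1/(52*(-1/13)*(-1/12)*311) = 1/(311/3) = 3/311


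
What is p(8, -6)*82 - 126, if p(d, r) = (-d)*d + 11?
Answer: -4472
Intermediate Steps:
p(d, r) = 11 - d² (p(d, r) = -d² + 11 = 11 - d²)
p(8, -6)*82 - 126 = (11 - 1*8²)*82 - 126 = (11 - 1*64)*82 - 126 = (11 - 64)*82 - 126 = -53*82 - 126 = -4346 - 126 = -4472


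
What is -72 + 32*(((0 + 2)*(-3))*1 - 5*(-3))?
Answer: 216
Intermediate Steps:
-72 + 32*(((0 + 2)*(-3))*1 - 5*(-3)) = -72 + 32*((2*(-3))*1 + 15) = -72 + 32*(-6*1 + 15) = -72 + 32*(-6 + 15) = -72 + 32*9 = -72 + 288 = 216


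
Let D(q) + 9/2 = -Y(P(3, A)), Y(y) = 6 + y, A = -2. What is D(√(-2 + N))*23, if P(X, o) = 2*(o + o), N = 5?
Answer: -115/2 ≈ -57.500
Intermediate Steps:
P(X, o) = 4*o (P(X, o) = 2*(2*o) = 4*o)
D(q) = -5/2 (D(q) = -9/2 - (6 + 4*(-2)) = -9/2 - (6 - 8) = -9/2 - 1*(-2) = -9/2 + 2 = -5/2)
D(√(-2 + N))*23 = -5/2*23 = -115/2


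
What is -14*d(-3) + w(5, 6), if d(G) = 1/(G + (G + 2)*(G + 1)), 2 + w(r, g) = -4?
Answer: 8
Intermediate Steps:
w(r, g) = -6 (w(r, g) = -2 - 4 = -6)
d(G) = 1/(G + (1 + G)*(2 + G)) (d(G) = 1/(G + (2 + G)*(1 + G)) = 1/(G + (1 + G)*(2 + G)))
-14*d(-3) + w(5, 6) = -14/(2 + (-3)² + 4*(-3)) - 6 = -14/(2 + 9 - 12) - 6 = -14/(-1) - 6 = -14*(-1) - 6 = 14 - 6 = 8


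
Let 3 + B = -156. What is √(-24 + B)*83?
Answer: 83*I*√183 ≈ 1122.8*I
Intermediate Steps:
B = -159 (B = -3 - 156 = -159)
√(-24 + B)*83 = √(-24 - 159)*83 = √(-183)*83 = (I*√183)*83 = 83*I*√183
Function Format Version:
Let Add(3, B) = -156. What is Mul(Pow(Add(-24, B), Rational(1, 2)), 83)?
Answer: Mul(83, I, Pow(183, Rational(1, 2))) ≈ Mul(1122.8, I)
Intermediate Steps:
B = -159 (B = Add(-3, -156) = -159)
Mul(Pow(Add(-24, B), Rational(1, 2)), 83) = Mul(Pow(Add(-24, -159), Rational(1, 2)), 83) = Mul(Pow(-183, Rational(1, 2)), 83) = Mul(Mul(I, Pow(183, Rational(1, 2))), 83) = Mul(83, I, Pow(183, Rational(1, 2)))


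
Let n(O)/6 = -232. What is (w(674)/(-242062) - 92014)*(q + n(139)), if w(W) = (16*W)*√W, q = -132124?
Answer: 12285341224 + 719918272*√674/121031 ≈ 1.2285e+10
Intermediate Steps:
n(O) = -1392 (n(O) = 6*(-232) = -1392)
w(W) = 16*W^(3/2)
(w(674)/(-242062) - 92014)*(q + n(139)) = ((16*674^(3/2))/(-242062) - 92014)*(-132124 - 1392) = ((16*(674*√674))*(-1/242062) - 92014)*(-133516) = ((10784*√674)*(-1/242062) - 92014)*(-133516) = (-5392*√674/121031 - 92014)*(-133516) = (-92014 - 5392*√674/121031)*(-133516) = 12285341224 + 719918272*√674/121031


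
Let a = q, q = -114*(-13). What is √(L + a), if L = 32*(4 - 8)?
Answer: √1354 ≈ 36.797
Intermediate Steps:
q = 1482
L = -128 (L = 32*(-4) = -128)
a = 1482
√(L + a) = √(-128 + 1482) = √1354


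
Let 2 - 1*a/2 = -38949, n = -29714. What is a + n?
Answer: 48188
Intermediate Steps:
a = 77902 (a = 4 - 2*(-38949) = 4 + 77898 = 77902)
a + n = 77902 - 29714 = 48188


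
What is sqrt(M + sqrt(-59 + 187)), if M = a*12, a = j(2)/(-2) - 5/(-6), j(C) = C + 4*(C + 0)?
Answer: sqrt(-50 + 8*sqrt(2)) ≈ 6.2198*I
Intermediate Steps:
j(C) = 5*C (j(C) = C + 4*C = 5*C)
a = -25/6 (a = (5*2)/(-2) - 5/(-6) = 10*(-1/2) - 5*(-1/6) = -5 + 5/6 = -25/6 ≈ -4.1667)
M = -50 (M = -25/6*12 = -50)
sqrt(M + sqrt(-59 + 187)) = sqrt(-50 + sqrt(-59 + 187)) = sqrt(-50 + sqrt(128)) = sqrt(-50 + 8*sqrt(2))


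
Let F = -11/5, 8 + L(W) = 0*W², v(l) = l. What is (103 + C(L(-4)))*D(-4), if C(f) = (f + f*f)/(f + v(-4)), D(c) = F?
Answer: -649/3 ≈ -216.33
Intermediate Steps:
L(W) = -8 (L(W) = -8 + 0*W² = -8 + 0 = -8)
F = -11/5 (F = -11*⅕ = -11/5 ≈ -2.2000)
D(c) = -11/5
C(f) = (f + f²)/(-4 + f) (C(f) = (f + f*f)/(f - 4) = (f + f²)/(-4 + f))
(103 + C(L(-4)))*D(-4) = (103 - 8*(1 - 8)/(-4 - 8))*(-11/5) = (103 - 8*(-7)/(-12))*(-11/5) = (103 - 8*(-1/12)*(-7))*(-11/5) = (103 - 14/3)*(-11/5) = (295/3)*(-11/5) = -649/3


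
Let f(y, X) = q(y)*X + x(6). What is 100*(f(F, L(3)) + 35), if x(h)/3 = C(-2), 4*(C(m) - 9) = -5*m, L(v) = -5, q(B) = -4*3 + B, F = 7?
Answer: 9450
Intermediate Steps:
q(B) = -12 + B
C(m) = 9 - 5*m/4 (C(m) = 9 + (-5*m)/4 = 9 - 5*m/4)
x(h) = 69/2 (x(h) = 3*(9 - 5/4*(-2)) = 3*(9 + 5/2) = 3*(23/2) = 69/2)
f(y, X) = 69/2 + X*(-12 + y) (f(y, X) = (-12 + y)*X + 69/2 = X*(-12 + y) + 69/2 = 69/2 + X*(-12 + y))
100*(f(F, L(3)) + 35) = 100*((69/2 - 5*(-12 + 7)) + 35) = 100*((69/2 - 5*(-5)) + 35) = 100*((69/2 + 25) + 35) = 100*(119/2 + 35) = 100*(189/2) = 9450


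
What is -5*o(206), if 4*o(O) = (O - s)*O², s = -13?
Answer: -11616855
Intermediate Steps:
o(O) = O²*(13 + O)/4 (o(O) = ((O - 1*(-13))*O²)/4 = ((O + 13)*O²)/4 = ((13 + O)*O²)/4 = (O²*(13 + O))/4 = O²*(13 + O)/4)
-5*o(206) = -5*206²*(13 + 206)/4 = -5*42436*219/4 = -5*2323371 = -11616855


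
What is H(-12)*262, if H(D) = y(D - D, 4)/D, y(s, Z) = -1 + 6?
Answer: -655/6 ≈ -109.17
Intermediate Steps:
y(s, Z) = 5
H(D) = 5/D
H(-12)*262 = (5/(-12))*262 = (5*(-1/12))*262 = -5/12*262 = -655/6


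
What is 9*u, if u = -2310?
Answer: -20790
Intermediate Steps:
9*u = 9*(-2310) = -20790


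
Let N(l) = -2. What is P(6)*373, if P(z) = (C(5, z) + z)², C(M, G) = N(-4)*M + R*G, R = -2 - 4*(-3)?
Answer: 1169728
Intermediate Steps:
R = 10 (R = -2 + 12 = 10)
C(M, G) = -2*M + 10*G
P(z) = (-10 + 11*z)² (P(z) = ((-2*5 + 10*z) + z)² = ((-10 + 10*z) + z)² = (-10 + 11*z)²)
P(6)*373 = (-10 + 11*6)²*373 = (-10 + 66)²*373 = 56²*373 = 3136*373 = 1169728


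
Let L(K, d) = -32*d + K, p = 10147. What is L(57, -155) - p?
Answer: -5130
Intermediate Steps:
L(K, d) = K - 32*d
L(57, -155) - p = (57 - 32*(-155)) - 1*10147 = (57 + 4960) - 10147 = 5017 - 10147 = -5130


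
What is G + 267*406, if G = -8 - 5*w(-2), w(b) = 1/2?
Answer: 216783/2 ≈ 1.0839e+5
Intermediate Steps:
w(b) = 1/2
G = -21/2 (G = -8 - 5*1/2 = -8 - 5/2 = -21/2 ≈ -10.500)
G + 267*406 = -21/2 + 267*406 = -21/2 + 108402 = 216783/2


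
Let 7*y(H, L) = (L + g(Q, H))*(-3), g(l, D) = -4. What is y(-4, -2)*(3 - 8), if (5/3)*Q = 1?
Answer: -90/7 ≈ -12.857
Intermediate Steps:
Q = 3/5 (Q = (3/5)*1 = 3/5 ≈ 0.60000)
y(H, L) = 12/7 - 3*L/7 (y(H, L) = ((L - 4)*(-3))/7 = ((-4 + L)*(-3))/7 = (12 - 3*L)/7 = 12/7 - 3*L/7)
y(-4, -2)*(3 - 8) = (12/7 - 3/7*(-2))*(3 - 8) = (12/7 + 6/7)*(-5) = (18/7)*(-5) = -90/7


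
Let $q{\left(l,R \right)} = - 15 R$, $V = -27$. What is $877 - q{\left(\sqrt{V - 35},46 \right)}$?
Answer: $1567$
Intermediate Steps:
$877 - q{\left(\sqrt{V - 35},46 \right)} = 877 - \left(-15\right) 46 = 877 - -690 = 877 + 690 = 1567$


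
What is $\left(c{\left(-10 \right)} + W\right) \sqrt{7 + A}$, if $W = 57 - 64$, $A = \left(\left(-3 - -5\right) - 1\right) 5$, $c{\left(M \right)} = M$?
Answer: $- 34 \sqrt{3} \approx -58.89$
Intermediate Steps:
$A = 5$ ($A = \left(\left(-3 + 5\right) - 1\right) 5 = \left(2 - 1\right) 5 = 1 \cdot 5 = 5$)
$W = -7$ ($W = 57 - 64 = -7$)
$\left(c{\left(-10 \right)} + W\right) \sqrt{7 + A} = \left(-10 - 7\right) \sqrt{7 + 5} = - 17 \sqrt{12} = - 17 \cdot 2 \sqrt{3} = - 34 \sqrt{3}$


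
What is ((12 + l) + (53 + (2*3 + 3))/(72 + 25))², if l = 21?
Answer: 10647169/9409 ≈ 1131.6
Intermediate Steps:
((12 + l) + (53 + (2*3 + 3))/(72 + 25))² = ((12 + 21) + (53 + (2*3 + 3))/(72 + 25))² = (33 + (53 + (6 + 3))/97)² = (33 + (53 + 9)*(1/97))² = (33 + 62*(1/97))² = (33 + 62/97)² = (3263/97)² = 10647169/9409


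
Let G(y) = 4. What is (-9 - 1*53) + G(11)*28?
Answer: 50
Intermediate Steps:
(-9 - 1*53) + G(11)*28 = (-9 - 1*53) + 4*28 = (-9 - 53) + 112 = -62 + 112 = 50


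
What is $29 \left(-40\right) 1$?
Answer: $-1160$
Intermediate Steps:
$29 \left(-40\right) 1 = \left(-1160\right) 1 = -1160$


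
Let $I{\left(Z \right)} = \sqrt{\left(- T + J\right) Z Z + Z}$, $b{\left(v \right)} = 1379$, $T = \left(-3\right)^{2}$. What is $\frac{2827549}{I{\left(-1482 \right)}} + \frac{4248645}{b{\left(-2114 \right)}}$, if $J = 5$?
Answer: $\frac{4248645}{1379} - \frac{2827549 i \sqrt{1482}}{114114} \approx 3081.0 - 953.88 i$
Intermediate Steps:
$T = 9$
$I{\left(Z \right)} = \sqrt{Z - 4 Z^{2}}$ ($I{\left(Z \right)} = \sqrt{\left(\left(-1\right) 9 + 5\right) Z Z + Z} = \sqrt{\left(-9 + 5\right) Z Z + Z} = \sqrt{- 4 Z Z + Z} = \sqrt{- 4 Z^{2} + Z} = \sqrt{Z - 4 Z^{2}}$)
$\frac{2827549}{I{\left(-1482 \right)}} + \frac{4248645}{b{\left(-2114 \right)}} = \frac{2827549}{\sqrt{- 1482 \left(1 - -5928\right)}} + \frac{4248645}{1379} = \frac{2827549}{\sqrt{- 1482 \left(1 + 5928\right)}} + 4248645 \cdot \frac{1}{1379} = \frac{2827549}{\sqrt{\left(-1482\right) 5929}} + \frac{4248645}{1379} = \frac{2827549}{\sqrt{-8786778}} + \frac{4248645}{1379} = \frac{2827549}{77 i \sqrt{1482}} + \frac{4248645}{1379} = 2827549 \left(- \frac{i \sqrt{1482}}{114114}\right) + \frac{4248645}{1379} = - \frac{2827549 i \sqrt{1482}}{114114} + \frac{4248645}{1379} = \frac{4248645}{1379} - \frac{2827549 i \sqrt{1482}}{114114}$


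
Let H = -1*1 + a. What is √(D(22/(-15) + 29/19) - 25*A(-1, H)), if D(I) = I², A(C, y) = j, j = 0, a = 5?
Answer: 17/285 ≈ 0.059649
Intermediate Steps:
H = 4 (H = -1*1 + 5 = -1 + 5 = 4)
A(C, y) = 0
√(D(22/(-15) + 29/19) - 25*A(-1, H)) = √((22/(-15) + 29/19)² - 25*0) = √((22*(-1/15) + 29*(1/19))² + 0) = √((-22/15 + 29/19)² + 0) = √((17/285)² + 0) = √(289/81225 + 0) = √(289/81225) = 17/285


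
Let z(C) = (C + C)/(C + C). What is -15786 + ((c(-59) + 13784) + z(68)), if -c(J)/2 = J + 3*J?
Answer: -1529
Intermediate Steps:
z(C) = 1 (z(C) = (2*C)/((2*C)) = (2*C)*(1/(2*C)) = 1)
c(J) = -8*J (c(J) = -2*(J + 3*J) = -8*J)
-15786 + ((c(-59) + 13784) + z(68)) = -15786 + ((-8*(-59) + 13784) + 1) = -15786 + ((472 + 13784) + 1) = -15786 + (14256 + 1) = -15786 + 14257 = -1529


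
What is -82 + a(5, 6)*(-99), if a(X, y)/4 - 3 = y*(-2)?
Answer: 3482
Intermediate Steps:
a(X, y) = 12 - 8*y (a(X, y) = 12 + 4*(y*(-2)) = 12 + 4*(-2*y) = 12 - 8*y)
-82 + a(5, 6)*(-99) = -82 + (12 - 8*6)*(-99) = -82 + (12 - 48)*(-99) = -82 - 36*(-99) = -82 + 3564 = 3482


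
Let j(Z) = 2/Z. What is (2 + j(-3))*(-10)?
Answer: -40/3 ≈ -13.333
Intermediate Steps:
(2 + j(-3))*(-10) = (2 + 2/(-3))*(-10) = (2 + 2*(-⅓))*(-10) = (2 - ⅔)*(-10) = (4/3)*(-10) = -40/3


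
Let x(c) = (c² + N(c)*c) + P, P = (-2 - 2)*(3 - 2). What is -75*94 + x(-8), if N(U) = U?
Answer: -6926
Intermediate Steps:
P = -4 (P = -4*1 = -4)
x(c) = -4 + 2*c² (x(c) = (c² + c*c) - 4 = (c² + c²) - 4 = 2*c² - 4 = -4 + 2*c²)
-75*94 + x(-8) = -75*94 + (-4 + 2*(-8)²) = -7050 + (-4 + 2*64) = -7050 + (-4 + 128) = -7050 + 124 = -6926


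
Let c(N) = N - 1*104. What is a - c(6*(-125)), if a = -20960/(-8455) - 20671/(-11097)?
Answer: 16106806343/18765027 ≈ 858.34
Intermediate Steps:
c(N) = -104 + N (c(N) = N - 104 = -104 + N)
a = 81473285/18765027 (a = -20960*(-1/8455) - 20671*(-1/11097) = 4192/1691 + 20671/11097 = 81473285/18765027 ≈ 4.3418)
a - c(6*(-125)) = 81473285/18765027 - (-104 + 6*(-125)) = 81473285/18765027 - (-104 - 750) = 81473285/18765027 - 1*(-854) = 81473285/18765027 + 854 = 16106806343/18765027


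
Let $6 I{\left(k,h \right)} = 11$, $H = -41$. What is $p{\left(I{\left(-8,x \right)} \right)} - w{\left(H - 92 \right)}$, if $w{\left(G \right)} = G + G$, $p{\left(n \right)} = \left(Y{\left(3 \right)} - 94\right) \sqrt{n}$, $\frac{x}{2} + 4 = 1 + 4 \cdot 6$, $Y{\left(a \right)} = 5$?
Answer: $266 - \frac{89 \sqrt{66}}{6} \approx 145.49$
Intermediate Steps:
$x = 42$ ($x = -8 + 2 \left(1 + 4 \cdot 6\right) = -8 + 2 \left(1 + 24\right) = -8 + 2 \cdot 25 = -8 + 50 = 42$)
$I{\left(k,h \right)} = \frac{11}{6}$ ($I{\left(k,h \right)} = \frac{1}{6} \cdot 11 = \frac{11}{6}$)
$p{\left(n \right)} = - 89 \sqrt{n}$ ($p{\left(n \right)} = \left(5 - 94\right) \sqrt{n} = - 89 \sqrt{n}$)
$w{\left(G \right)} = 2 G$
$p{\left(I{\left(-8,x \right)} \right)} - w{\left(H - 92 \right)} = - 89 \sqrt{\frac{11}{6}} - 2 \left(-41 - 92\right) = - 89 \frac{\sqrt{66}}{6} - 2 \left(-133\right) = - \frac{89 \sqrt{66}}{6} - -266 = - \frac{89 \sqrt{66}}{6} + 266 = 266 - \frac{89 \sqrt{66}}{6}$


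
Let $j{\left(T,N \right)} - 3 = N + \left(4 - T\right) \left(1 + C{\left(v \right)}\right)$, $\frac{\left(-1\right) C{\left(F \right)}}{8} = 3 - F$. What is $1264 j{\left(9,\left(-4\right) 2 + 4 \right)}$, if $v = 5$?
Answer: $-108704$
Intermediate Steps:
$C{\left(F \right)} = -24 + 8 F$ ($C{\left(F \right)} = - 8 \left(3 - F\right) = -24 + 8 F$)
$j{\left(T,N \right)} = 71 + N - 17 T$ ($j{\left(T,N \right)} = 3 + \left(N + \left(4 - T\right) \left(1 + \left(-24 + 8 \cdot 5\right)\right)\right) = 3 + \left(N + \left(4 - T\right) \left(1 + \left(-24 + 40\right)\right)\right) = 3 + \left(N + \left(4 - T\right) \left(1 + 16\right)\right) = 3 + \left(N + \left(4 - T\right) 17\right) = 3 - \left(-68 - N + 17 T\right) = 3 + \left(68 + N - 17 T\right) = 71 + N - 17 T$)
$1264 j{\left(9,\left(-4\right) 2 + 4 \right)} = 1264 \left(71 + \left(\left(-4\right) 2 + 4\right) - 153\right) = 1264 \left(71 + \left(-8 + 4\right) - 153\right) = 1264 \left(71 - 4 - 153\right) = 1264 \left(-86\right) = -108704$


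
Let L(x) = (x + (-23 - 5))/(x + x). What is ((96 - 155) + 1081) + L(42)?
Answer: 6133/6 ≈ 1022.2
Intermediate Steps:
L(x) = (-28 + x)/(2*x) (L(x) = (x - 28)/((2*x)) = (-28 + x)*(1/(2*x)) = (-28 + x)/(2*x))
((96 - 155) + 1081) + L(42) = ((96 - 155) + 1081) + (½)*(-28 + 42)/42 = (-59 + 1081) + (½)*(1/42)*14 = 1022 + ⅙ = 6133/6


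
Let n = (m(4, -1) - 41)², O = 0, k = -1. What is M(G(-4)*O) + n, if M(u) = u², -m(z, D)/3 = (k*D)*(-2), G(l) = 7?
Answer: 1225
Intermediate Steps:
m(z, D) = -6*D (m(z, D) = -3*(-D)*(-2) = -6*D)
n = 1225 (n = (-6*(-1) - 41)² = (6 - 41)² = (-35)² = 1225)
M(G(-4)*O) + n = (7*0)² + 1225 = 0² + 1225 = 0 + 1225 = 1225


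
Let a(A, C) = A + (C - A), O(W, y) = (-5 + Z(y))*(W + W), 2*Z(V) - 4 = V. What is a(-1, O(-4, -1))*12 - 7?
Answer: 329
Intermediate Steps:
Z(V) = 2 + V/2
O(W, y) = 2*W*(-3 + y/2) (O(W, y) = (-5 + (2 + y/2))*(W + W) = (-3 + y/2)*(2*W) = 2*W*(-3 + y/2))
a(A, C) = C
a(-1, O(-4, -1))*12 - 7 = -4*(-6 - 1)*12 - 7 = -4*(-7)*12 - 7 = 28*12 - 7 = 336 - 7 = 329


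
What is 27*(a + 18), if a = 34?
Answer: 1404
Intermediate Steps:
27*(a + 18) = 27*(34 + 18) = 27*52 = 1404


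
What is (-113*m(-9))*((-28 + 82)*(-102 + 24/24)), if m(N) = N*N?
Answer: 49920462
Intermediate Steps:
m(N) = N**2
(-113*m(-9))*((-28 + 82)*(-102 + 24/24)) = (-113*(-9)**2)*((-28 + 82)*(-102 + 24/24)) = (-113*81)*(54*(-102 + 24*(1/24))) = -494262*(-102 + 1) = -494262*(-101) = -9153*(-5454) = 49920462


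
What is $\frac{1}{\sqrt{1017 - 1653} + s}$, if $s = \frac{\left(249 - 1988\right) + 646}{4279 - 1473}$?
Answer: $- \frac{3066958}{5008827145} - \frac{15747272 i \sqrt{159}}{5008827145} \approx -0.00061231 - 0.039643 i$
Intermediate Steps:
$s = - \frac{1093}{2806}$ ($s = \frac{\left(249 - 1988\right) + 646}{2806} = \left(-1739 + 646\right) \frac{1}{2806} = \left(-1093\right) \frac{1}{2806} = - \frac{1093}{2806} \approx -0.38952$)
$\frac{1}{\sqrt{1017 - 1653} + s} = \frac{1}{\sqrt{1017 - 1653} - \frac{1093}{2806}} = \frac{1}{\sqrt{-636} - \frac{1093}{2806}} = \frac{1}{2 i \sqrt{159} - \frac{1093}{2806}} = \frac{1}{- \frac{1093}{2806} + 2 i \sqrt{159}}$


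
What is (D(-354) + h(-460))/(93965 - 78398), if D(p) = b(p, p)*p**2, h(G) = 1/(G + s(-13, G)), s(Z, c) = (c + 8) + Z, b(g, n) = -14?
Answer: -1622842201/14399475 ≈ -112.70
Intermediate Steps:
s(Z, c) = 8 + Z + c (s(Z, c) = (8 + c) + Z = 8 + Z + c)
h(G) = 1/(-5 + 2*G) (h(G) = 1/(G + (8 - 13 + G)) = 1/(G + (-5 + G)) = 1/(-5 + 2*G))
D(p) = -14*p**2
(D(-354) + h(-460))/(93965 - 78398) = (-14*(-354)**2 + 1/(-5 + 2*(-460)))/(93965 - 78398) = (-14*125316 + 1/(-5 - 920))/15567 = (-1754424 + 1/(-925))*(1/15567) = (-1754424 - 1/925)*(1/15567) = -1622842201/925*1/15567 = -1622842201/14399475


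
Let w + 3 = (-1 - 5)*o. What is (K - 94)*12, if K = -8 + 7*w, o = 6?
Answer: -4500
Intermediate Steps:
w = -39 (w = -3 + (-1 - 5)*6 = -3 - 6*6 = -3 - 36 = -39)
K = -281 (K = -8 + 7*(-39) = -8 - 273 = -281)
(K - 94)*12 = (-281 - 94)*12 = -375*12 = -4500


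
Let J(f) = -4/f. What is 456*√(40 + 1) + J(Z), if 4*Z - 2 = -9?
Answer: 16/7 + 456*√41 ≈ 2922.1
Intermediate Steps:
Z = -7/4 (Z = ½ + (¼)*(-9) = ½ - 9/4 = -7/4 ≈ -1.7500)
456*√(40 + 1) + J(Z) = 456*√(40 + 1) - 4/(-7/4) = 456*√41 - 4*(-4/7) = 456*√41 + 16/7 = 16/7 + 456*√41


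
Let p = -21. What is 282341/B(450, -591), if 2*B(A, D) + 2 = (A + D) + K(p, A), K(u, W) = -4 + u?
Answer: -282341/84 ≈ -3361.2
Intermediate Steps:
B(A, D) = -27/2 + A/2 + D/2 (B(A, D) = -1 + ((A + D) + (-4 - 21))/2 = -1 + ((A + D) - 25)/2 = -1 + (-25 + A + D)/2 = -1 + (-25/2 + A/2 + D/2) = -27/2 + A/2 + D/2)
282341/B(450, -591) = 282341/(-27/2 + (½)*450 + (½)*(-591)) = 282341/(-27/2 + 225 - 591/2) = 282341/(-84) = 282341*(-1/84) = -282341/84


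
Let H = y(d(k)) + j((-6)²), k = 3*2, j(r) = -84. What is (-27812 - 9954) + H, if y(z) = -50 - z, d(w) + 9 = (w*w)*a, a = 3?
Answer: -37999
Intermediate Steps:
k = 6
d(w) = -9 + 3*w² (d(w) = -9 + (w*w)*3 = -9 + w²*3 = -9 + 3*w²)
H = -233 (H = (-50 - (-9 + 3*6²)) - 84 = (-50 - (-9 + 3*36)) - 84 = (-50 - (-9 + 108)) - 84 = (-50 - 1*99) - 84 = (-50 - 99) - 84 = -149 - 84 = -233)
(-27812 - 9954) + H = (-27812 - 9954) - 233 = -37766 - 233 = -37999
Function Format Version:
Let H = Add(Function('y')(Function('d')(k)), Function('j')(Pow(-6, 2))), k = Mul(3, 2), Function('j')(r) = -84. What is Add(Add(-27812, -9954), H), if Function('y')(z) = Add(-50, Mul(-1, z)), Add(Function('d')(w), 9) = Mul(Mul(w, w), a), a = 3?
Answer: -37999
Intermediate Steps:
k = 6
Function('d')(w) = Add(-9, Mul(3, Pow(w, 2))) (Function('d')(w) = Add(-9, Mul(Mul(w, w), 3)) = Add(-9, Mul(Pow(w, 2), 3)) = Add(-9, Mul(3, Pow(w, 2))))
H = -233 (H = Add(Add(-50, Mul(-1, Add(-9, Mul(3, Pow(6, 2))))), -84) = Add(Add(-50, Mul(-1, Add(-9, Mul(3, 36)))), -84) = Add(Add(-50, Mul(-1, Add(-9, 108))), -84) = Add(Add(-50, Mul(-1, 99)), -84) = Add(Add(-50, -99), -84) = Add(-149, -84) = -233)
Add(Add(-27812, -9954), H) = Add(Add(-27812, -9954), -233) = Add(-37766, -233) = -37999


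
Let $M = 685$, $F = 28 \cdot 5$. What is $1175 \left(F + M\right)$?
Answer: $969375$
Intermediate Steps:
$F = 140$
$1175 \left(F + M\right) = 1175 \left(140 + 685\right) = 1175 \cdot 825 = 969375$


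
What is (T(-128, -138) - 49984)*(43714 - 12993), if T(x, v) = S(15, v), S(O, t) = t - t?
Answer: -1535558464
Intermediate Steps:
S(O, t) = 0
T(x, v) = 0
(T(-128, -138) - 49984)*(43714 - 12993) = (0 - 49984)*(43714 - 12993) = -49984*30721 = -1535558464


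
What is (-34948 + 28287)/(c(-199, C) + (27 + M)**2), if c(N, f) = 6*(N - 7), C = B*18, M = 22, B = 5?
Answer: -6661/1165 ≈ -5.7176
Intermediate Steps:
C = 90 (C = 5*18 = 90)
c(N, f) = -42 + 6*N (c(N, f) = 6*(-7 + N) = -42 + 6*N)
(-34948 + 28287)/(c(-199, C) + (27 + M)**2) = (-34948 + 28287)/((-42 + 6*(-199)) + (27 + 22)**2) = -6661/((-42 - 1194) + 49**2) = -6661/(-1236 + 2401) = -6661/1165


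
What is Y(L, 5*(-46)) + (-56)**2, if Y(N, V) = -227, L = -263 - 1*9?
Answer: 2909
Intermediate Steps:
L = -272 (L = -263 - 9 = -272)
Y(L, 5*(-46)) + (-56)**2 = -227 + (-56)**2 = -227 + 3136 = 2909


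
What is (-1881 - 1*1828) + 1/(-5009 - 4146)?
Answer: -33955896/9155 ≈ -3709.0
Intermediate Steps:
(-1881 - 1*1828) + 1/(-5009 - 4146) = (-1881 - 1828) + 1/(-9155) = -3709 - 1/9155 = -33955896/9155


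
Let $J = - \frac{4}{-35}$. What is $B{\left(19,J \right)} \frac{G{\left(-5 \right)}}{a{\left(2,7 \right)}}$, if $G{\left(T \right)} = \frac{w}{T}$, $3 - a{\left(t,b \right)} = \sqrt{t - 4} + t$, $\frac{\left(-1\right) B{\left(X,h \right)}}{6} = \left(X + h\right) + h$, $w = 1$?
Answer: $\frac{1346}{175} + \frac{1346 i \sqrt{2}}{175} \approx 7.6914 + 10.877 i$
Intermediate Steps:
$J = \frac{4}{35}$ ($J = \left(-4\right) \left(- \frac{1}{35}\right) = \frac{4}{35} \approx 0.11429$)
$B{\left(X,h \right)} = - 12 h - 6 X$ ($B{\left(X,h \right)} = - 6 \left(\left(X + h\right) + h\right) = - 6 \left(X + 2 h\right) = - 12 h - 6 X$)
$a{\left(t,b \right)} = 3 - t - \sqrt{-4 + t}$ ($a{\left(t,b \right)} = 3 - \left(\sqrt{t - 4} + t\right) = 3 - \left(\sqrt{-4 + t} + t\right) = 3 - \left(t + \sqrt{-4 + t}\right) = 3 - t - \sqrt{-4 + t}$)
$G{\left(T \right)} = \frac{1}{T}$ ($G{\left(T \right)} = 1 \frac{1}{T} = \frac{1}{T}$)
$B{\left(19,J \right)} \frac{G{\left(-5 \right)}}{a{\left(2,7 \right)}} = \left(\left(-12\right) \frac{4}{35} - 114\right) \frac{1}{\left(-5\right) \left(3 - 2 - \sqrt{-4 + 2}\right)} = \left(- \frac{48}{35} - 114\right) \left(- \frac{1}{5 \left(3 - 2 - \sqrt{-2}\right)}\right) = - \frac{4038 \left(- \frac{1}{5 \left(3 - 2 - i \sqrt{2}\right)}\right)}{35} = - \frac{4038 \left(- \frac{1}{5 \left(1 - i \sqrt{2}\right)}\right)}{35} = \frac{4038}{175 \left(1 - i \sqrt{2}\right)}$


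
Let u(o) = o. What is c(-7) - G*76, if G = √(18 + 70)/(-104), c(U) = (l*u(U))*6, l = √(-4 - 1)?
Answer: 19*√22/13 - 42*I*√5 ≈ 6.8552 - 93.915*I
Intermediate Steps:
l = I*√5 (l = √(-5) = I*√5 ≈ 2.2361*I)
c(U) = 6*I*U*√5 (c(U) = ((I*√5)*U)*6 = (I*U*√5)*6 = 6*I*U*√5)
G = -√22/52 (G = √88*(-1/104) = (2*√22)*(-1/104) = -√22/52 ≈ -0.090200)
c(-7) - G*76 = 6*I*(-7)*√5 - (-1)*√22/52*76 = -42*I*√5 + (√22/52)*76 = -42*I*√5 + 19*√22/13 = 19*√22/13 - 42*I*√5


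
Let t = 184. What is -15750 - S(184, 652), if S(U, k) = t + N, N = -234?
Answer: -15700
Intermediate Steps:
S(U, k) = -50 (S(U, k) = 184 - 234 = -50)
-15750 - S(184, 652) = -15750 - 1*(-50) = -15750 + 50 = -15700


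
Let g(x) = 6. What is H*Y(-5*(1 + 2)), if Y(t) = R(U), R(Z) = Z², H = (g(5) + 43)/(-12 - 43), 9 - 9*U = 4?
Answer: -245/891 ≈ -0.27497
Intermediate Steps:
U = 5/9 (U = 1 - ⅑*4 = 1 - 4/9 = 5/9 ≈ 0.55556)
H = -49/55 (H = (6 + 43)/(-12 - 43) = 49/(-55) = 49*(-1/55) = -49/55 ≈ -0.89091)
Y(t) = 25/81 (Y(t) = (5/9)² = 25/81)
H*Y(-5*(1 + 2)) = -49/55*25/81 = -245/891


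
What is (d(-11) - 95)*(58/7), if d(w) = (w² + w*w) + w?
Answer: 7888/7 ≈ 1126.9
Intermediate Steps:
d(w) = w + 2*w² (d(w) = (w² + w²) + w = 2*w² + w = w + 2*w²)
(d(-11) - 95)*(58/7) = (-11*(1 + 2*(-11)) - 95)*(58/7) = (-11*(1 - 22) - 95)*(58*(⅐)) = (-11*(-21) - 95)*(58/7) = (231 - 95)*(58/7) = 136*(58/7) = 7888/7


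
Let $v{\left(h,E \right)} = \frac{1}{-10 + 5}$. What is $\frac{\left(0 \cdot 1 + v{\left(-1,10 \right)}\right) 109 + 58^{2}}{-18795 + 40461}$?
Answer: $\frac{16711}{108330} \approx 0.15426$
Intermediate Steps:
$v{\left(h,E \right)} = - \frac{1}{5}$ ($v{\left(h,E \right)} = \frac{1}{-5} = - \frac{1}{5}$)
$\frac{\left(0 \cdot 1 + v{\left(-1,10 \right)}\right) 109 + 58^{2}}{-18795 + 40461} = \frac{\left(0 \cdot 1 - \frac{1}{5}\right) 109 + 58^{2}}{-18795 + 40461} = \frac{\left(0 - \frac{1}{5}\right) 109 + 3364}{21666} = \left(\left(- \frac{1}{5}\right) 109 + 3364\right) \frac{1}{21666} = \left(- \frac{109}{5} + 3364\right) \frac{1}{21666} = \frac{16711}{5} \cdot \frac{1}{21666} = \frac{16711}{108330}$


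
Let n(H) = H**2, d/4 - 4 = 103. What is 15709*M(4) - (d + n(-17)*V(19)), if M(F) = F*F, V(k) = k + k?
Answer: 239934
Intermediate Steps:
d = 428 (d = 16 + 4*103 = 16 + 412 = 428)
V(k) = 2*k
M(F) = F**2
15709*M(4) - (d + n(-17)*V(19)) = 15709*4**2 - (428 + (-17)**2*(2*19)) = 15709*16 - (428 + 289*38) = 251344 - (428 + 10982) = 251344 - 1*11410 = 251344 - 11410 = 239934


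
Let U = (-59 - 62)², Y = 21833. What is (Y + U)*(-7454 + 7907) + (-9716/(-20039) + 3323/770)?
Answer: 254946170212577/15430030 ≈ 1.6523e+7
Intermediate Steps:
U = 14641 (U = (-121)² = 14641)
(Y + U)*(-7454 + 7907) + (-9716/(-20039) + 3323/770) = (21833 + 14641)*(-7454 + 7907) + (-9716/(-20039) + 3323/770) = 36474*453 + (-9716*(-1/20039) + 3323*(1/770)) = 16522722 + (9716/20039 + 3323/770) = 16522722 + 74070917/15430030 = 254946170212577/15430030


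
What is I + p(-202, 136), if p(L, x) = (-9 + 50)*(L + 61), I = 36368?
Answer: 30587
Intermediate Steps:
p(L, x) = 2501 + 41*L (p(L, x) = 41*(61 + L) = 2501 + 41*L)
I + p(-202, 136) = 36368 + (2501 + 41*(-202)) = 36368 + (2501 - 8282) = 36368 - 5781 = 30587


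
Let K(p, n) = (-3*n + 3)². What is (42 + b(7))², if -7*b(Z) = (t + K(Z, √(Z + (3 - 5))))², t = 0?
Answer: 36890244/49 - 2356128*√5/7 ≈ 224.64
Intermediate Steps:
K(p, n) = (3 - 3*n)²
b(Z) = -81*(-1 + √(-2 + Z))⁴/7 (b(Z) = -(0 + 9*(-1 + √(Z + (3 - 5)))²)²/7 = -(0 + 9*(-1 + √(Z - 2))²)²/7 = -(0 + 9*(-1 + √(-2 + Z))²)²/7 = -81*(-1 + √(-2 + Z))⁴/7)
(42 + b(7))² = (42 - 81*(-1 + √(-2 + 7))⁴/7)² = (42 - 81*(-1 + √5)⁴/7)²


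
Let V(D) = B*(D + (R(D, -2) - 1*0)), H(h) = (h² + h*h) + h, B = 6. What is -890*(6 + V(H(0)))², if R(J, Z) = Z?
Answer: -32040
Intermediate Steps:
H(h) = h + 2*h² (H(h) = (h² + h²) + h = 2*h² + h = h + 2*h²)
V(D) = -12 + 6*D (V(D) = 6*(D + (-2 - 1*0)) = 6*(D + (-2 + 0)) = 6*(D - 2) = 6*(-2 + D) = -12 + 6*D)
-890*(6 + V(H(0)))² = -890*(6 + (-12 + 6*(0*(1 + 2*0))))² = -890*(6 + (-12 + 6*(0*(1 + 0))))² = -890*(6 + (-12 + 6*(0*1)))² = -890*(6 + (-12 + 6*0))² = -890*(6 + (-12 + 0))² = -890*(6 - 12)² = -890*(-6)² = -890*36 = -32040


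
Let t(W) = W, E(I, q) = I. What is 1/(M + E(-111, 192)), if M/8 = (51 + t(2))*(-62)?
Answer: -1/26399 ≈ -3.7880e-5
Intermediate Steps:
M = -26288 (M = 8*((51 + 2)*(-62)) = 8*(53*(-62)) = 8*(-3286) = -26288)
1/(M + E(-111, 192)) = 1/(-26288 - 111) = 1/(-26399) = -1/26399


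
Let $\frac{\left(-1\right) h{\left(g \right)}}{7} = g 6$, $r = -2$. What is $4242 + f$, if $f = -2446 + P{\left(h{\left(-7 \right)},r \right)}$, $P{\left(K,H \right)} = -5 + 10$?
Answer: $1801$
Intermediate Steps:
$h{\left(g \right)} = - 42 g$ ($h{\left(g \right)} = - 7 g 6 = - 7 \cdot 6 g = - 42 g$)
$P{\left(K,H \right)} = 5$
$f = -2441$ ($f = -2446 + 5 = -2441$)
$4242 + f = 4242 - 2441 = 1801$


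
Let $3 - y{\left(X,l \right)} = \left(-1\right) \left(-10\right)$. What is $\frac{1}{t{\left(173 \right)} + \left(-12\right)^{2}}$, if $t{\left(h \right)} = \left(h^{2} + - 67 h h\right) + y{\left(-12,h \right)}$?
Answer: $- \frac{1}{1975177} \approx -5.0628 \cdot 10^{-7}$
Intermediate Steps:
$y{\left(X,l \right)} = -7$ ($y{\left(X,l \right)} = 3 - \left(-1\right) \left(-10\right) = 3 - 10 = -7$)
$t{\left(h \right)} = -7 - 66 h^{2}$ ($t{\left(h \right)} = \left(h^{2} + - 67 h h\right) - 7 = \left(h^{2} - 67 h^{2}\right) - 7 = - 66 h^{2} - 7 = -7 - 66 h^{2}$)
$\frac{1}{t{\left(173 \right)} + \left(-12\right)^{2}} = \frac{1}{\left(-7 - 66 \cdot 173^{2}\right) + \left(-12\right)^{2}} = \frac{1}{\left(-7 - 1975314\right) + 144} = \frac{1}{-1975321 + 144} = \frac{1}{-1975177} = - \frac{1}{1975177}$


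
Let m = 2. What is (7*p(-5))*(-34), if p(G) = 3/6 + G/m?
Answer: 476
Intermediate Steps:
p(G) = 1/2 + G/2 (p(G) = 3/6 + G/2 = 3*(1/6) + G*(1/2) = 1/2 + G/2)
(7*p(-5))*(-34) = (7*(1/2 + (1/2)*(-5)))*(-34) = (7*(1/2 - 5/2))*(-34) = (7*(-2))*(-34) = -14*(-34) = 476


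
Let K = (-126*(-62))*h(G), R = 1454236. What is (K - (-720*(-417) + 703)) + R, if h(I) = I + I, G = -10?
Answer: 997053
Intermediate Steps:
h(I) = 2*I
K = -156240 (K = (-126*(-62))*(2*(-10)) = 7812*(-20) = -156240)
(K - (-720*(-417) + 703)) + R = (-156240 - (-720*(-417) + 703)) + 1454236 = (-156240 - (300240 + 703)) + 1454236 = (-156240 - 1*300943) + 1454236 = (-156240 - 300943) + 1454236 = -457183 + 1454236 = 997053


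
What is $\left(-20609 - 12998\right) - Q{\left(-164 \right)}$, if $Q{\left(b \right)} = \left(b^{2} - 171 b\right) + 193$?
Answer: $-88740$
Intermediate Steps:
$Q{\left(b \right)} = 193 + b^{2} - 171 b$
$\left(-20609 - 12998\right) - Q{\left(-164 \right)} = \left(-20609 - 12998\right) - \left(193 + \left(-164\right)^{2} - -28044\right) = -33607 - \left(193 + 26896 + 28044\right) = -33607 - 55133 = -88740$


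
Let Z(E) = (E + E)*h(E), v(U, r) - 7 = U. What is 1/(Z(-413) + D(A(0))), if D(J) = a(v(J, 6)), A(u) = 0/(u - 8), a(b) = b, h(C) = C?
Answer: 1/341145 ≈ 2.9313e-6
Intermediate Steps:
v(U, r) = 7 + U
Z(E) = 2*E² (Z(E) = (E + E)*E = (2*E)*E = 2*E²)
A(u) = 0 (A(u) = 0/(-8 + u) = 0)
D(J) = 7 + J
1/(Z(-413) + D(A(0))) = 1/(2*(-413)² + (7 + 0)) = 1/(2*170569 + 7) = 1/(341138 + 7) = 1/341145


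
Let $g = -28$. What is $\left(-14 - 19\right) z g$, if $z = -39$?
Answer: $-36036$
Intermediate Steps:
$\left(-14 - 19\right) z g = \left(-14 - 19\right) \left(-39\right) \left(-28\right) = \left(-33\right) \left(-39\right) \left(-28\right) = 1287 \left(-28\right) = -36036$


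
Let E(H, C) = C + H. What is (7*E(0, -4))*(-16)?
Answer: 448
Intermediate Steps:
(7*E(0, -4))*(-16) = (7*(-4 + 0))*(-16) = (7*(-4))*(-16) = -28*(-16) = 448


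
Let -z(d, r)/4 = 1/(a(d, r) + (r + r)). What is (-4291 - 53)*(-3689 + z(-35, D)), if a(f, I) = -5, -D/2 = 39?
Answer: 2580010200/161 ≈ 1.6025e+7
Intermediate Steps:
D = -78 (D = -2*39 = -78)
z(d, r) = -4/(-5 + 2*r) (z(d, r) = -4/(-5 + (r + r)) = -4/(-5 + 2*r))
(-4291 - 53)*(-3689 + z(-35, D)) = (-4291 - 53)*(-3689 - 4/(-5 + 2*(-78))) = -4344*(-3689 - 4/(-5 - 156)) = -4344*(-3689 - 4/(-161)) = -4344*(-3689 - 4*(-1/161)) = -4344*(-3689 + 4/161) = -4344*(-593925/161) = 2580010200/161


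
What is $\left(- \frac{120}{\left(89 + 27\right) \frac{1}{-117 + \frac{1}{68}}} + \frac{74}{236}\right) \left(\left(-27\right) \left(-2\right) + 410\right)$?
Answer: $\frac{56467328}{1003} \approx 56298.0$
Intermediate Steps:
$\left(- \frac{120}{\left(89 + 27\right) \frac{1}{-117 + \frac{1}{68}}} + \frac{74}{236}\right) \left(\left(-27\right) \left(-2\right) + 410\right) = \left(- \frac{120}{116 \frac{1}{-117 + \frac{1}{68}}} + 74 \cdot \frac{1}{236}\right) \left(54 + 410\right) = \left(- \frac{120}{116 \frac{1}{- \frac{7955}{68}}} + \frac{37}{118}\right) 464 = \left(- \frac{120}{116 \left(- \frac{68}{7955}\right)} + \frac{37}{118}\right) 464 = \left(- \frac{120}{- \frac{7888}{7955}} + \frac{37}{118}\right) 464 = \left(\left(-120\right) \left(- \frac{7955}{7888}\right) + \frac{37}{118}\right) 464 = \left(\frac{119325}{986} + \frac{37}{118}\right) 464 = \frac{3529208}{29087} \cdot 464 = \frac{56467328}{1003}$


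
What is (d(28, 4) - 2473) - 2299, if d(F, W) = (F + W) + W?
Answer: -4736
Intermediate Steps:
d(F, W) = F + 2*W
(d(28, 4) - 2473) - 2299 = ((28 + 2*4) - 2473) - 2299 = ((28 + 8) - 2473) - 2299 = (36 - 2473) - 2299 = -2437 - 2299 = -4736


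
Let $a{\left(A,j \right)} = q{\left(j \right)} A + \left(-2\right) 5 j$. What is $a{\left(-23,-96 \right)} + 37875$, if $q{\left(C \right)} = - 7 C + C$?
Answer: $25587$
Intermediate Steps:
$q{\left(C \right)} = - 6 C$
$a{\left(A,j \right)} = - 10 j - 6 A j$ ($a{\left(A,j \right)} = - 6 j A + \left(-2\right) 5 j = - 6 A j - 10 j = - 10 j - 6 A j$)
$a{\left(-23,-96 \right)} + 37875 = 2 \left(-96\right) \left(-5 - -69\right) + 37875 = 2 \left(-96\right) \left(-5 + 69\right) + 37875 = 2 \left(-96\right) 64 + 37875 = -12288 + 37875 = 25587$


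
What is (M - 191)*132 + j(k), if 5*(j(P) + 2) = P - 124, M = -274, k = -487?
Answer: -307521/5 ≈ -61504.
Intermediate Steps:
j(P) = -134/5 + P/5 (j(P) = -2 + (P - 124)/5 = -2 + (-124 + P)/5 = -2 + (-124/5 + P/5) = -134/5 + P/5)
(M - 191)*132 + j(k) = (-274 - 191)*132 + (-134/5 + (⅕)*(-487)) = -465*132 + (-134/5 - 487/5) = -61380 - 621/5 = -307521/5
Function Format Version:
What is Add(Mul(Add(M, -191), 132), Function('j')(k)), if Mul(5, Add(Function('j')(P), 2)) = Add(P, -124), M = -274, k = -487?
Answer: Rational(-307521, 5) ≈ -61504.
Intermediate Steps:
Function('j')(P) = Add(Rational(-134, 5), Mul(Rational(1, 5), P)) (Function('j')(P) = Add(-2, Mul(Rational(1, 5), Add(P, -124))) = Add(-2, Mul(Rational(1, 5), Add(-124, P))) = Add(-2, Add(Rational(-124, 5), Mul(Rational(1, 5), P))) = Add(Rational(-134, 5), Mul(Rational(1, 5), P)))
Add(Mul(Add(M, -191), 132), Function('j')(k)) = Add(Mul(Add(-274, -191), 132), Add(Rational(-134, 5), Mul(Rational(1, 5), -487))) = Add(Mul(-465, 132), Add(Rational(-134, 5), Rational(-487, 5))) = Add(-61380, Rational(-621, 5)) = Rational(-307521, 5)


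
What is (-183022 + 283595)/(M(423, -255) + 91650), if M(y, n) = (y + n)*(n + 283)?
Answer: 100573/96354 ≈ 1.0438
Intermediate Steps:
M(y, n) = (283 + n)*(n + y) (M(y, n) = (n + y)*(283 + n) = (283 + n)*(n + y))
(-183022 + 283595)/(M(423, -255) + 91650) = (-183022 + 283595)/(((-255)**2 + 283*(-255) + 283*423 - 255*423) + 91650) = 100573/((65025 - 72165 + 119709 - 107865) + 91650) = 100573/(4704 + 91650) = 100573/96354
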